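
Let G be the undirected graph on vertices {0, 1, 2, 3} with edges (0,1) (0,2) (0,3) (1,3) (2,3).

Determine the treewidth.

A width-2 tree decomposition is:
Bags: B1 = {0, 1, 3}  B2 = {0, 2, 3}
Tree: B1–B2
Every bag has size at most 3, so the width is 3 − 1 = 2 and tw(G) ≤ 2. Conversely, {0, 1, 3} is a clique of size 3, and the vertices of any clique must share a bag in every tree decomposition; so some bag has ≥ 3 vertices and tw(G) ≥ 2. Combining the bounds, tw(G) = 2.

2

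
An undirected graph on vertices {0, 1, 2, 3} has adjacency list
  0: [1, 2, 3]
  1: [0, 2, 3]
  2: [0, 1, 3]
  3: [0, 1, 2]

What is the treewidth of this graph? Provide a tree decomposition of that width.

With just one bag of size 4, the width is 4 − 1 = 3, so tw(G) ≤ 3. For the lower bound, the 4 vertices {0, 1, 2, 3} are pairwise adjacent, and any tree decomposition puts a clique entirely inside one bag — forcing width ≥ 3. Hence tw(G) = 3 exactly.

Treewidth 3.
One optimal decomposition is:
Bags: B1 = {0, 1, 2, 3}
Tree: (single bag)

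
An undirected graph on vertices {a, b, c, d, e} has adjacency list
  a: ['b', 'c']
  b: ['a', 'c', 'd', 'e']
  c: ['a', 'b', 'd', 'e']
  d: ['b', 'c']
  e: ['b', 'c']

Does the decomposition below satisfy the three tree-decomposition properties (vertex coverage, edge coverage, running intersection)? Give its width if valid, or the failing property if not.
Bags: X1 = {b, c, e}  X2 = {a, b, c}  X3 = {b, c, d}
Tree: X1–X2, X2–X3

Yes; width 2.

Every vertex of G appears in some bag (union = {a, b, c, d, e}); every edge is covered by a bag; and for each vertex v the set of bags containing v is connected in the bag tree. The decomposition is therefore valid. The largest bag has 3 vertices, so the width is 2.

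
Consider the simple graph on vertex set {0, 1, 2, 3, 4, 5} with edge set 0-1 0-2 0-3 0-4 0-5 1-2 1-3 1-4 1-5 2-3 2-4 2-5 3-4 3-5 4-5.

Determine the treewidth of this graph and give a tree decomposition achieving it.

Treewidth 5.
Bags: B1 = {0, 1, 2, 3, 4, 5}
Tree: (single bag)

A single bag containing all 6 vertices is trivially a valid decomposition of width 5. For the lower bound, the 6 vertices {0, 1, 2, 3, 4, 5} are pairwise adjacent, and any tree decomposition puts a clique entirely inside one bag — forcing width ≥ 5. Therefore the treewidth is 5.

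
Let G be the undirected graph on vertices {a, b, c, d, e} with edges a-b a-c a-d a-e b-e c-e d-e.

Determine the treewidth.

2

A width-2 tree decomposition is:
Bags: B1 = {a, d, e}  B2 = {a, b, e}  B3 = {a, c, e}
Tree: B1–B2, B2–B3
Each bag holds 3 vertices, so the decomposition has width 2, which upper-bounds the treewidth. For the lower bound, the 3 vertices {a, d, e} are pairwise adjacent, and any tree decomposition puts a clique entirely inside one bag — forcing width ≥ 2. Combining the bounds, tw(G) = 2.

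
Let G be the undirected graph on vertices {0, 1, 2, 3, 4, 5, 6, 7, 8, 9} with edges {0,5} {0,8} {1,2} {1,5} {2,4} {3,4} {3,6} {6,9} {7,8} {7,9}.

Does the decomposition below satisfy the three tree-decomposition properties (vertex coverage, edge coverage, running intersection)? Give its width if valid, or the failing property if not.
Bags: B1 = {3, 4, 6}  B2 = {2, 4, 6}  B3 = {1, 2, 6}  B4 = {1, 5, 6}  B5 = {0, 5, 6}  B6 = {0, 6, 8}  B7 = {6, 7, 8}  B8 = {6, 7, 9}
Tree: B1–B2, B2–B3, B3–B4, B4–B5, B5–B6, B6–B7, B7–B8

Yes; width 2.

Checking the three conditions: (i) the bags cover all of {0, 1, 2, 3, 4, 5, 6, 7, 8, 9}; (ii) for each edge, some bag contains both endpoints; (iii) the bags containing any fixed vertex form a subtree. All hold, so the decomposition is valid with width 3 − 1 = 2.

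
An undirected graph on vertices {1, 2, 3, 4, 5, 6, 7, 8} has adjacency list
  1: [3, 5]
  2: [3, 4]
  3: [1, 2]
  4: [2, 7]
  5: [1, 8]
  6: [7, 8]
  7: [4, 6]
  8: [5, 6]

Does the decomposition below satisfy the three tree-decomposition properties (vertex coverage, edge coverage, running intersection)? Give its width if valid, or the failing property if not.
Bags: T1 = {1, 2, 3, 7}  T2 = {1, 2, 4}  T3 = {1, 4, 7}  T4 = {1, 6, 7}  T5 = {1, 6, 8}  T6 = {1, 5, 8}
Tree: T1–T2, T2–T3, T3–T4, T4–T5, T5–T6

No — bags containing vertex 7 are not connected in the tree.

A tree decomposition must satisfy three properties: every vertex lies in some bag; for every edge, both endpoints lie together in some bag; and for every vertex, the bags containing it form a connected subtree. Here bags containing vertex 7 are not connected in the tree, so the decomposition is invalid.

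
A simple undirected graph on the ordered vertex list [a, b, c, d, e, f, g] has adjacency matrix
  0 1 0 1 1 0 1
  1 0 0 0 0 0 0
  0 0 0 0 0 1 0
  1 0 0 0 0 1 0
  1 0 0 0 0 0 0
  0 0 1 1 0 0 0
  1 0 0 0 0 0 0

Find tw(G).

A width-1 tree decomposition is:
Bags: B1 = {a, d}  B2 = {a, g}  B3 = {a, b}  B4 = {a, e}  B5 = {d, f}  B6 = {c, f}
Tree: B1–B2, B1–B3, B2–B4, B1–B5, B5–B6
The largest bag has 2 vertices, giving width 1; this decomposition certifies tw(G) ≤ 1. G has an edge, so its treewidth is at least 1. Therefore the treewidth is 1.

1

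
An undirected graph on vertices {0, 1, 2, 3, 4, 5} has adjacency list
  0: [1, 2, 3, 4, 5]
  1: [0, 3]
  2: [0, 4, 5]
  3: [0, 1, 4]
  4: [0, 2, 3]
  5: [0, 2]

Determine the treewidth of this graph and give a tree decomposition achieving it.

Each bag holds 3 vertices, so the decomposition has width 2, which upper-bounds the treewidth. On the other hand G contains the 3-clique {0, 1, 3}. A clique must lie in a single bag of any decomposition, so no decomposition can have width below 2. Hence tw(G) = 2 exactly.

Treewidth 2.
One optimal decomposition is:
Bags: B1 = {0, 2, 4}  B2 = {0, 2, 5}  B3 = {0, 3, 4}  B4 = {0, 1, 3}
Tree: B1–B2, B1–B3, B3–B4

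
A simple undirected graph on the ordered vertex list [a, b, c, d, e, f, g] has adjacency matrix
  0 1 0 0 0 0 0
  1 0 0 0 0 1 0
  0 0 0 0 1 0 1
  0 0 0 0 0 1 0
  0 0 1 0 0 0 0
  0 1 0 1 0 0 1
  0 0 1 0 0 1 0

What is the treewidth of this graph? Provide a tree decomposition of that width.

Treewidth 1.
Bags: B1 = {c, g}  B2 = {f, g}  B3 = {b, f}  B4 = {a, b}  B5 = {c, e}  B6 = {d, f}
Tree: B1–B2, B2–B3, B3–B4, B1–B5, B2–B6

The largest bag has 2 vertices, giving width 1; this decomposition certifies tw(G) ≤ 1. Any graph with an edge has treewidth ≥ 1, and G has the edge c–g. The upper and lower bounds meet at 1, so that is the treewidth.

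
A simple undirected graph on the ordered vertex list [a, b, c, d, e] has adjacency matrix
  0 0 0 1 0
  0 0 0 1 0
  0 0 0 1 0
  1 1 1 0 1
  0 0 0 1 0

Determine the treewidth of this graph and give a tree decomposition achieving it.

Treewidth 1.
One such decomposition:
Bags: B1 = {d, e}  B2 = {a, d}  B3 = {c, d}  B4 = {b, d}
Tree: B1–B2, B1–B3, B3–B4

Every bag has size at most 2, so the width is 2 − 1 = 1 and tw(G) ≤ 1. G has an edge, so its treewidth is at least 1. The upper and lower bounds meet at 1, so that is the treewidth.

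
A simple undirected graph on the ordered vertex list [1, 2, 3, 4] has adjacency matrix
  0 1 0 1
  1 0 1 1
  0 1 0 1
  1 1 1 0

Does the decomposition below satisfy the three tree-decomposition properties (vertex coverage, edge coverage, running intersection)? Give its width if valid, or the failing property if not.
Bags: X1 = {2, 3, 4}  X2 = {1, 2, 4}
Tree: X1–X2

Yes; width 2.

Every vertex of G appears in some bag (union = {1, 2, 3, 4}); every edge is covered by a bag; and for each vertex v the set of bags containing v is connected in the bag tree. The decomposition is therefore valid. The largest bag has 3 vertices, so the width is 2.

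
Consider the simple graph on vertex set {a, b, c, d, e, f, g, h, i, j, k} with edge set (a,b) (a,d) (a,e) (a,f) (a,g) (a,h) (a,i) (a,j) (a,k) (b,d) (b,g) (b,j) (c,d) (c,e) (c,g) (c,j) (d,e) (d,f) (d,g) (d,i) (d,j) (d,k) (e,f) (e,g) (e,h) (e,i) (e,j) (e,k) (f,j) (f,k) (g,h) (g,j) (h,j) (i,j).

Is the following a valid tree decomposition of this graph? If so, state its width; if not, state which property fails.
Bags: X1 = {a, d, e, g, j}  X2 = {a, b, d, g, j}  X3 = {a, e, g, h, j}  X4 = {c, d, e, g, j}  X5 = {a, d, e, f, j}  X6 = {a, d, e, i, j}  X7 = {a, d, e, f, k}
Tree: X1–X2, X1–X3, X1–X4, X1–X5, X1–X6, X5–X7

Checking the three conditions: (i) the bags cover all of {a, b, c, d, e, f, g, h, i, j, k}; (ii) for each edge, some bag contains both endpoints; (iii) the bags containing any fixed vertex form a subtree. All hold, so the decomposition is valid with width 5 − 1 = 4.

Yes; width 4.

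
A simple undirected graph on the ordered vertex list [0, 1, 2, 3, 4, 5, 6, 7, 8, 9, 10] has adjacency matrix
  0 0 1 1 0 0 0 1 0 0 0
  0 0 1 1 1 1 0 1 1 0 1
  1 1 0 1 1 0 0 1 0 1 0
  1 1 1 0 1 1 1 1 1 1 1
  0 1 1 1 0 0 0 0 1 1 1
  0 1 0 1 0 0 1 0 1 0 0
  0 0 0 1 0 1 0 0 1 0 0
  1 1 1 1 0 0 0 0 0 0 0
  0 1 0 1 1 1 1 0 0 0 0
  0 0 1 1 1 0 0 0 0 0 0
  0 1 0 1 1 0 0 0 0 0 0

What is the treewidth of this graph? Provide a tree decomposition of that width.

Every bag has size at most 4, so the width is 4 − 1 = 3 and tw(G) ≤ 3. For the lower bound, the 4 vertices {0, 2, 3, 7} are pairwise adjacent, and any tree decomposition puts a clique entirely inside one bag — forcing width ≥ 3. Combining the bounds, tw(G) = 3.

Treewidth 3.
Bags: B1 = {1, 2, 3, 7}  B2 = {0, 2, 3, 7}  B3 = {1, 2, 3, 4}  B4 = {2, 3, 4, 9}  B5 = {1, 3, 4, 8}  B6 = {1, 3, 5, 8}  B7 = {1, 3, 4, 10}  B8 = {3, 5, 6, 8}
Tree: B1–B2, B1–B3, B3–B4, B3–B5, B5–B6, B3–B7, B6–B8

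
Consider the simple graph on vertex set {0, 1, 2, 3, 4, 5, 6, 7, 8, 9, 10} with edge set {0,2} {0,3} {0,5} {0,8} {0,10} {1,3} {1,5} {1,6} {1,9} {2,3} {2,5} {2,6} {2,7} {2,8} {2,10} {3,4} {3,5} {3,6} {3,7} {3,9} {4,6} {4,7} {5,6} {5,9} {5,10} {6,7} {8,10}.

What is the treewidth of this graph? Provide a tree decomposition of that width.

Treewidth 3.
Bags: B1 = {2, 3, 5, 6}  B2 = {2, 3, 6, 7}  B3 = {3, 4, 6, 7}  B4 = {0, 2, 3, 5}  B5 = {1, 3, 5, 6}  B6 = {0, 2, 5, 10}  B7 = {1, 3, 5, 9}  B8 = {0, 2, 8, 10}
Tree: B1–B2, B2–B3, B1–B4, B1–B5, B4–B6, B5–B7, B6–B8

The largest bag has 4 vertices, giving width 3; this decomposition certifies tw(G) ≤ 3. Conversely, {0, 2, 8, 10} is a clique of size 4, and the vertices of any clique must share a bag in every tree decomposition; so some bag has ≥ 4 vertices and tw(G) ≥ 3. The upper and lower bounds meet at 3, so that is the treewidth.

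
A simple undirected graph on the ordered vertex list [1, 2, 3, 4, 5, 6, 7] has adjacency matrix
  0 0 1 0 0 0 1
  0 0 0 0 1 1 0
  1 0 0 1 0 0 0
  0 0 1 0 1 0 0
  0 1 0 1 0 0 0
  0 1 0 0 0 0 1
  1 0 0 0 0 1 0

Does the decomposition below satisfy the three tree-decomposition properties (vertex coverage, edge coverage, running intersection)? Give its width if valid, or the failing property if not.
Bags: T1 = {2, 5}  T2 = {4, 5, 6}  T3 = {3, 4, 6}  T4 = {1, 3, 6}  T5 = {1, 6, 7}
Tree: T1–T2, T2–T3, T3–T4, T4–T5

A tree decomposition must satisfy three properties: every vertex lies in some bag; for every edge, both endpoints lie together in some bag; and for every vertex, the bags containing it form a connected subtree. Here edge (6,2) lies in no bag, so the decomposition is invalid.

No — edge (6,2) lies in no bag.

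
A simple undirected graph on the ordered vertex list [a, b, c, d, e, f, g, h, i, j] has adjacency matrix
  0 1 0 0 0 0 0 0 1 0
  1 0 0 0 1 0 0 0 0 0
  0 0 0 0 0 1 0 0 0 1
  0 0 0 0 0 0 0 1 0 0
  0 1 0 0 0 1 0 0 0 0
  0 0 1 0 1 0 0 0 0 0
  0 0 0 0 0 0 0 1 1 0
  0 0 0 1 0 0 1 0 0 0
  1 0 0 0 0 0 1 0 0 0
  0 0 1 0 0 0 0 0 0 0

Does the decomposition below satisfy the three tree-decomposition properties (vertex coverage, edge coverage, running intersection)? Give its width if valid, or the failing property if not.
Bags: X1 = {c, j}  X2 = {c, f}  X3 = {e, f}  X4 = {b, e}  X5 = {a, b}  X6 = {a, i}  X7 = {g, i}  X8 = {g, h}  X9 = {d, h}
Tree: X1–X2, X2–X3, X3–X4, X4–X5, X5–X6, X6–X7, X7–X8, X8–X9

Yes; width 1.

Checking the three conditions: (i) the bags cover all of {a, b, c, d, e, f, g, h, i, j}; (ii) for each edge, some bag contains both endpoints; (iii) the bags containing any fixed vertex form a subtree. All hold, so the decomposition is valid with width 2 − 1 = 1.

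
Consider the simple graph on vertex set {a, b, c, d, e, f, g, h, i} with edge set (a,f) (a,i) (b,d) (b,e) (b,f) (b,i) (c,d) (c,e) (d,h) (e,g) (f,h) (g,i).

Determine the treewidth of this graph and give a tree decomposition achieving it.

Each bag holds 4 vertices, so the decomposition has width 3, which upper-bounds the treewidth. For the lower bound: the 4 vertex sets {a,g,i}, {f}, {b}, {c,d,e,h} are disjoint, each induces a connected subgraph, and every pair is joined by at least one edge of G. Contracting each set to a single vertex therefore yields K_{4} as a minor, and since treewidth is minor-monotone, tw(G) ≥ tw(K_{4}) = 3. The upper and lower bounds meet at 3, so that is the treewidth.

Treewidth 3.
One optimal decomposition is:
Bags: B1 = {a, f, g, i}  B2 = {b, f, g, i}  B3 = {b, e, f, g}  B4 = {b, e, f, h}  B5 = {b, d, e, h}  B6 = {c, d, e, h}
Tree: B1–B2, B2–B3, B3–B4, B4–B5, B5–B6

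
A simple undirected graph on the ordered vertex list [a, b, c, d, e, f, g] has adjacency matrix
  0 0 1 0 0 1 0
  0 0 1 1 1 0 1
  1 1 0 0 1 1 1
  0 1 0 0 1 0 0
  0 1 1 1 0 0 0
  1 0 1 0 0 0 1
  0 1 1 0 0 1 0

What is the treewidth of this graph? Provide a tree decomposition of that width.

Each bag holds 3 vertices, so the decomposition has width 2, which upper-bounds the treewidth. Conversely, {b, d, e} is a clique of size 3, and the vertices of any clique must share a bag in every tree decomposition; so some bag has ≥ 3 vertices and tw(G) ≥ 2. Combining the bounds, tw(G) = 2.

Treewidth 2.
Bags: B1 = {b, c, g}  B2 = {c, f, g}  B3 = {b, c, e}  B4 = {b, d, e}  B5 = {a, c, f}
Tree: B1–B2, B1–B3, B3–B4, B2–B5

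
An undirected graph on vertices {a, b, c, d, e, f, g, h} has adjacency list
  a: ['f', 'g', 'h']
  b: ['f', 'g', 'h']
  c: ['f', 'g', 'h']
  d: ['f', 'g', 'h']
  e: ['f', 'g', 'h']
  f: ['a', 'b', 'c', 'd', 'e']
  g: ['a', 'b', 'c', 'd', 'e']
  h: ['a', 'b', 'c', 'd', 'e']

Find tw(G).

3

A width-3 tree decomposition is:
Bags: B1 = {d, f, g, h}  B2 = {a, f, g, h}  B3 = {e, f, g, h}  B4 = {b, f, g, h}  B5 = {c, f, g, h}
Tree: B1–B2, B2–B3, B3–B4, B4–B5
Each bag holds 4 vertices, so the decomposition has width 3, which upper-bounds the treewidth. For the lower bound: the 4 vertex sets {d,f}, {a,g}, {h}, {e} are disjoint, each induces a connected subgraph, and every pair is joined by at least one edge of G. Contracting each set to a single vertex therefore yields K_{4} as a minor, and since treewidth is minor-monotone, tw(G) ≥ tw(K_{4}) = 3. Combining the bounds, tw(G) = 3.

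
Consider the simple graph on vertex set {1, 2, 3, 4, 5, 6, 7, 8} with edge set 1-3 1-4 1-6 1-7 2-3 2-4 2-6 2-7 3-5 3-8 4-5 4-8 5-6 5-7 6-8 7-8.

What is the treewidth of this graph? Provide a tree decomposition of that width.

The largest bag has 5 vertices, giving width 4; this decomposition certifies tw(G) ≤ 4. For the lower bound: the 5 vertex sets {1,4}, {6,8}, {5,7}, {2}, {3} are disjoint, each induces a connected subgraph, and every pair is joined by at least one edge of G. Contracting each set to a single vertex therefore yields K_{5} as a minor, and since treewidth is minor-monotone, tw(G) ≥ tw(K_{5}) = 4. Hence tw(G) = 4 exactly.

Treewidth 4.
One optimal decomposition is:
Bags: B1 = {1, 2, 4, 5, 8}  B2 = {1, 2, 5, 6, 8}  B3 = {1, 2, 5, 7, 8}  B4 = {1, 2, 3, 5, 8}
Tree: B1–B2, B2–B3, B3–B4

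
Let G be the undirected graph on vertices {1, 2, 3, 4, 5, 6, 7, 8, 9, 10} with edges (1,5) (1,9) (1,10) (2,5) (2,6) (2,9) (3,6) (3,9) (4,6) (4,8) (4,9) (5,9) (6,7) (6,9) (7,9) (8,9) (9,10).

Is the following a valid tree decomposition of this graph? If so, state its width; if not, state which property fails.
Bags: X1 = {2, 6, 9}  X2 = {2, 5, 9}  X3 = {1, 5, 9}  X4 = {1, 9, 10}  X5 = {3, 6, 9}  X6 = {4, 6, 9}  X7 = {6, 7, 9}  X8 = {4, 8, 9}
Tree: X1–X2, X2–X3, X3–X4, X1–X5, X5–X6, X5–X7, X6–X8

Checking the three conditions: (i) the bags cover all of {1, 2, 3, 4, 5, 6, 7, 8, 9, 10}; (ii) for each edge, some bag contains both endpoints; (iii) the bags containing any fixed vertex form a subtree. All hold, so the decomposition is valid with width 3 − 1 = 2.

Yes; width 2.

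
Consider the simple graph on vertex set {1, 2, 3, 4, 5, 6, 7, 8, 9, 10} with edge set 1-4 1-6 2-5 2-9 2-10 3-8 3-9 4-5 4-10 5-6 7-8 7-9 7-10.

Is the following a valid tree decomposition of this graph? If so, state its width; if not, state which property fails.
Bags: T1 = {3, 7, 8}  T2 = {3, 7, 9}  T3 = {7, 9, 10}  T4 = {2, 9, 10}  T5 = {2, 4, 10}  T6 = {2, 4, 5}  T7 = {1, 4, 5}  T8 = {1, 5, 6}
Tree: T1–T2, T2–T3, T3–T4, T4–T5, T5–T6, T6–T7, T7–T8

Vertex coverage: the bags together contain {1, 2, 3, 4, 5, 6, 7, 8, 9, 10}, the full vertex set. Edge coverage: each edge of G has both endpoints in at least one bag. Running intersection: for every vertex, the bags containing it form a connected subtree. All three properties hold, so this is a valid tree decomposition of width max|bag| − 1 = 2, and hence tw(G) ≤ 2.

Yes; width 2.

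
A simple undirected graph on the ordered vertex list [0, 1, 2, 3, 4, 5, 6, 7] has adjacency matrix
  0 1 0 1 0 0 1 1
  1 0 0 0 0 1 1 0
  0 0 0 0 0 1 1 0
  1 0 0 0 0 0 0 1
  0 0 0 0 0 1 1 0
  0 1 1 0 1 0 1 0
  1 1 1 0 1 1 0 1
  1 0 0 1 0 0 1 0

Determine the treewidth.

2

A width-2 tree decomposition is:
Bags: B1 = {0, 1, 6}  B2 = {1, 5, 6}  B3 = {2, 5, 6}  B4 = {0, 6, 7}  B5 = {0, 3, 7}  B6 = {4, 5, 6}
Tree: B1–B2, B2–B3, B1–B4, B4–B5, B3–B6
Each bag holds 3 vertices, so the decomposition has width 2, which upper-bounds the treewidth. Conversely, {0, 3, 7} is a clique of size 3, and the vertices of any clique must share a bag in every tree decomposition; so some bag has ≥ 3 vertices and tw(G) ≥ 2. Therefore the treewidth is 2.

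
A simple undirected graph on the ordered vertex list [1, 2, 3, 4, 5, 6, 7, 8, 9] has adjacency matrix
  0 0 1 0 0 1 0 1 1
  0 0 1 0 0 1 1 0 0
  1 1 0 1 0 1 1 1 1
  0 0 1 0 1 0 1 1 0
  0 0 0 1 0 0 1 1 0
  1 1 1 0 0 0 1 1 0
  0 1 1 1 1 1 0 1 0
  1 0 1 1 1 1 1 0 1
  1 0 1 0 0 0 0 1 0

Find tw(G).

3

A width-3 tree decomposition is:
Bags: B1 = {3, 6, 7, 8}  B2 = {2, 3, 6, 7}  B3 = {1, 3, 6, 8}  B4 = {1, 3, 8, 9}  B5 = {3, 4, 7, 8}  B6 = {4, 5, 7, 8}
Tree: B1–B2, B1–B3, B3–B4, B1–B5, B5–B6
The largest bag has 4 vertices, giving width 3; this decomposition certifies tw(G) ≤ 3. On the other hand G contains the 4-clique {1, 3, 8, 9}. A clique must lie in a single bag of any decomposition, so no decomposition can have width below 3. Hence tw(G) = 3 exactly.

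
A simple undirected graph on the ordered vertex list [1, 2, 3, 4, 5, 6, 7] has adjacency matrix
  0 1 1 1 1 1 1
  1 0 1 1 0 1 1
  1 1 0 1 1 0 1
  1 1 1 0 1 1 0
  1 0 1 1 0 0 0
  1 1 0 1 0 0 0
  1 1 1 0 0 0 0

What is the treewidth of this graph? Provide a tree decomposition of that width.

The largest bag has 4 vertices, giving width 3; this decomposition certifies tw(G) ≤ 3. For the lower bound, the 4 vertices {1, 2, 3, 4} are pairwise adjacent, and any tree decomposition puts a clique entirely inside one bag — forcing width ≥ 3. Combining the bounds, tw(G) = 3.

Treewidth 3.
One optimal decomposition is:
Bags: B1 = {1, 3, 4, 5}  B2 = {1, 2, 3, 4}  B3 = {1, 2, 3, 7}  B4 = {1, 2, 4, 6}
Tree: B1–B2, B2–B3, B2–B4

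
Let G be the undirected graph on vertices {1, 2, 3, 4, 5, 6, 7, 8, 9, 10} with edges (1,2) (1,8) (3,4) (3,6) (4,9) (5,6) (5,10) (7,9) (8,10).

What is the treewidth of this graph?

1

A width-1 tree decomposition is:
Bags: B1 = {1, 2}  B2 = {1, 8}  B3 = {8, 10}  B4 = {5, 10}  B5 = {5, 6}  B6 = {3, 6}  B7 = {3, 4}  B8 = {4, 9}  B9 = {7, 9}
Tree: B1–B2, B2–B3, B3–B4, B4–B5, B5–B6, B6–B7, B7–B8, B8–B9
The largest bag has 2 vertices, giving width 1; this decomposition certifies tw(G) ≤ 1. G has an edge, so its treewidth is at least 1. Hence tw(G) = 1 exactly.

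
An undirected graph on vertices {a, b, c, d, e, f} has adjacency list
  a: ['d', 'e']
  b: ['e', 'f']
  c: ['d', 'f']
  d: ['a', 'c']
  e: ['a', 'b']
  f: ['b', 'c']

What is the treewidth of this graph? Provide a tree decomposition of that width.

Treewidth 2.
One such decomposition:
Bags: B1 = {a, d, e}  B2 = {c, d, e}  B3 = {c, e, f}  B4 = {b, e, f}
Tree: B1–B2, B2–B3, B3–B4

Every bag has size at most 3, so the width is 3 − 1 = 2 and tw(G) ≤ 2. Since e–a–d–c–f–b–e is a cycle in G, G is not acyclic. Forests are exactly the graphs of treewidth ≤ 1, so tw(G) ≥ 2. Therefore the treewidth is 2.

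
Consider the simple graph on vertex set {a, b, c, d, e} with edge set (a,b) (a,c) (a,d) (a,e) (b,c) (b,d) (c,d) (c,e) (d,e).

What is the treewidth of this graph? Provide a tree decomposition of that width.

Every bag has size at most 4, so the width is 4 − 1 = 3 and tw(G) ≤ 3. Conversely, {a, c, d, e} is a clique of size 4, and the vertices of any clique must share a bag in every tree decomposition; so some bag has ≥ 4 vertices and tw(G) ≥ 3. Combining the bounds, tw(G) = 3.

Treewidth 3.
One optimal decomposition is:
Bags: B1 = {a, c, d, e}  B2 = {a, b, c, d}
Tree: B1–B2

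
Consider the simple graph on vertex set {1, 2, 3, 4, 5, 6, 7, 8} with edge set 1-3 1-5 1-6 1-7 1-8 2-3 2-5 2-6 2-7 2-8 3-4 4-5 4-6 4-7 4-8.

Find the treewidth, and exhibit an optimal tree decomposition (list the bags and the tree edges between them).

Every bag has size at most 4, so the width is 4 − 1 = 3 and tw(G) ≤ 3. For the lower bound: the 4 vertex sets {1,5}, {4,8}, {2}, {7} are disjoint, each induces a connected subgraph, and every pair is joined by at least one edge of G. Contracting each set to a single vertex therefore yields K_{4} as a minor, and since treewidth is minor-monotone, tw(G) ≥ tw(K_{4}) = 3. The upper and lower bounds meet at 3, so that is the treewidth.

Treewidth 3.
One optimal decomposition is:
Bags: B1 = {1, 2, 4, 5}  B2 = {1, 2, 4, 8}  B3 = {1, 2, 4, 7}  B4 = {1, 2, 3, 4}  B5 = {1, 2, 4, 6}
Tree: B1–B2, B2–B3, B3–B4, B4–B5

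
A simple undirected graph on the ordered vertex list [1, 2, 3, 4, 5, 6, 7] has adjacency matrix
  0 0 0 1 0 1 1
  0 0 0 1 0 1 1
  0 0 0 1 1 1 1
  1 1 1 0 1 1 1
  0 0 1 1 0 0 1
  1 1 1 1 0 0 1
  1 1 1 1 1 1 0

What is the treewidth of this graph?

A width-3 tree decomposition is:
Bags: B1 = {2, 4, 6, 7}  B2 = {1, 4, 6, 7}  B3 = {3, 4, 6, 7}  B4 = {3, 4, 5, 7}
Tree: B1–B2, B1–B3, B3–B4
The largest bag has 4 vertices, giving width 3; this decomposition certifies tw(G) ≤ 3. On the other hand G contains the 4-clique {3, 4, 5, 7}. A clique must lie in a single bag of any decomposition, so no decomposition can have width below 3. Therefore the treewidth is 3.

3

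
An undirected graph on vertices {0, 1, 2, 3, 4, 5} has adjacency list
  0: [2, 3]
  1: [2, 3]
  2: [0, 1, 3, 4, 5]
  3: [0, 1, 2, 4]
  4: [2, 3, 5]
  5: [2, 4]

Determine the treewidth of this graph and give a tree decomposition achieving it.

Treewidth 2.
Bags: B1 = {2, 3, 4}  B2 = {2, 4, 5}  B3 = {1, 2, 3}  B4 = {0, 2, 3}
Tree: B1–B2, B1–B3, B3–B4

The largest bag has 3 vertices, giving width 2; this decomposition certifies tw(G) ≤ 2. For the lower bound, the 3 vertices {0, 2, 3} are pairwise adjacent, and any tree decomposition puts a clique entirely inside one bag — forcing width ≥ 2. The upper and lower bounds meet at 2, so that is the treewidth.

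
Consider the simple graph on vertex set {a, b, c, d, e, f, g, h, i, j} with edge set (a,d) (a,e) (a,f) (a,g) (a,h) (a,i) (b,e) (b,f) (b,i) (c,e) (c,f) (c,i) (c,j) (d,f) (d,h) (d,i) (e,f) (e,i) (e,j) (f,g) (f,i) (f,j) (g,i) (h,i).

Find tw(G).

3

A width-3 tree decomposition is:
Bags: B1 = {a, e, f, i}  B2 = {a, d, f, i}  B3 = {a, d, h, i}  B4 = {c, e, f, i}  B5 = {c, e, f, j}  B6 = {b, e, f, i}  B7 = {a, f, g, i}
Tree: B1–B2, B2–B3, B1–B4, B4–B5, B4–B6, B2–B7
Each bag holds 4 vertices, so the decomposition has width 3, which upper-bounds the treewidth. Conversely, {a, d, h, i} is a clique of size 4, and the vertices of any clique must share a bag in every tree decomposition; so some bag has ≥ 4 vertices and tw(G) ≥ 3. The upper and lower bounds meet at 3, so that is the treewidth.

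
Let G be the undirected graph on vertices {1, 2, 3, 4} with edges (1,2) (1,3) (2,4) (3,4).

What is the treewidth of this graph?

A width-2 tree decomposition is:
Bags: B1 = {1, 3, 4}  B2 = {1, 2, 4}
Tree: B1–B2
Every bag has size at most 3, so the width is 3 − 1 = 2 and tw(G) ≤ 2. The edges 1–3–4–2–1 form a cycle, so G is not a tree and its treewidth is at least 2. The upper and lower bounds meet at 2, so that is the treewidth.

2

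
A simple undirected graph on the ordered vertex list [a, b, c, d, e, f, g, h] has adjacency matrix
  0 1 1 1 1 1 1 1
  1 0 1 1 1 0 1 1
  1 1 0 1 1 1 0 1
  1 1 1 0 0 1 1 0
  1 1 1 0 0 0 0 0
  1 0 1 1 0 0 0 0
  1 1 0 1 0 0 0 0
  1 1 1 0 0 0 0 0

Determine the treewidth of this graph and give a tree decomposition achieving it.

Every bag has size at most 4, so the width is 4 − 1 = 3 and tw(G) ≤ 3. On the other hand G contains the 4-clique {a, c, d, f}. A clique must lie in a single bag of any decomposition, so no decomposition can have width below 3. Therefore the treewidth is 3.

Treewidth 3.
One such decomposition:
Bags: B1 = {a, b, c, d}  B2 = {a, b, c, e}  B3 = {a, b, c, h}  B4 = {a, b, d, g}  B5 = {a, c, d, f}
Tree: B1–B2, B2–B3, B1–B4, B1–B5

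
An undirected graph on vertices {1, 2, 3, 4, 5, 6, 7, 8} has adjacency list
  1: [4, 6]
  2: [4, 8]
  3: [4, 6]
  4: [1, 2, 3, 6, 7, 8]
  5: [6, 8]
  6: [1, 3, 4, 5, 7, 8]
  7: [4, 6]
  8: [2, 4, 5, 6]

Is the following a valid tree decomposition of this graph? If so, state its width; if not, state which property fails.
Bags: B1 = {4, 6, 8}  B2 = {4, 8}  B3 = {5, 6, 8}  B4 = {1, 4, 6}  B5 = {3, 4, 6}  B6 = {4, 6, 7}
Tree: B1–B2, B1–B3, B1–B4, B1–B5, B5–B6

A tree decomposition must satisfy three properties: every vertex lies in some bag; for every edge, both endpoints lie together in some bag; and for every vertex, the bags containing it form a connected subtree. Here vertex 2 appears in no bag, so the decomposition is invalid.

No — vertex 2 appears in no bag.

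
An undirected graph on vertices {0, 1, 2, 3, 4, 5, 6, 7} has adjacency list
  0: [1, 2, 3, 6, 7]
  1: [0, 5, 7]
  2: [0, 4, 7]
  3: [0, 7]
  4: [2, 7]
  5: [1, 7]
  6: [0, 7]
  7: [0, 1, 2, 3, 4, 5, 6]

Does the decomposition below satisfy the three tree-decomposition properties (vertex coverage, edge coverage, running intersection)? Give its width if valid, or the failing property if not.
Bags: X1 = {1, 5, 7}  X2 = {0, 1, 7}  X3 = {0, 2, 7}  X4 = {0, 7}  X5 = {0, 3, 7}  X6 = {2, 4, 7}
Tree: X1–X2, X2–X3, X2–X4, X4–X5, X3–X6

No — vertex 6 appears in no bag.

A tree decomposition must satisfy three properties: every vertex lies in some bag; for every edge, both endpoints lie together in some bag; and for every vertex, the bags containing it form a connected subtree. Here vertex 6 appears in no bag, so the decomposition is invalid.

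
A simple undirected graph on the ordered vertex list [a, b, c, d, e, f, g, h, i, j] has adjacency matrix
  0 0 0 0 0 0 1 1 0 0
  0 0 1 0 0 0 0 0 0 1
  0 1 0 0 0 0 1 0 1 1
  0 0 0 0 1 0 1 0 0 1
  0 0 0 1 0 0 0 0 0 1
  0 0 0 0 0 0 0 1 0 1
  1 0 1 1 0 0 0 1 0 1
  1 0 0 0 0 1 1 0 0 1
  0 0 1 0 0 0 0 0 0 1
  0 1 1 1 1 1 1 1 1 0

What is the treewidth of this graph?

A width-2 tree decomposition is:
Bags: B1 = {c, g, j}  B2 = {c, i, j}  B3 = {d, g, j}  B4 = {g, h, j}  B5 = {a, g, h}  B6 = {d, e, j}  B7 = {b, c, j}  B8 = {f, h, j}
Tree: B1–B2, B1–B3, B3–B4, B4–B5, B3–B6, B1–B7, B4–B8
Every bag has size at most 3, so the width is 3 − 1 = 2 and tw(G) ≤ 2. For the lower bound, the 3 vertices {f, h, j} are pairwise adjacent, and any tree decomposition puts a clique entirely inside one bag — forcing width ≥ 2. Combining the bounds, tw(G) = 2.

2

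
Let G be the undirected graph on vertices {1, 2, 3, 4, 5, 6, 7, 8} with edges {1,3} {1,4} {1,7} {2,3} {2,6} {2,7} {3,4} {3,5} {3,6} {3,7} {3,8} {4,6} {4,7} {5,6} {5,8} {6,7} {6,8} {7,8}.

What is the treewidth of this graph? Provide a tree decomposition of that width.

Treewidth 3.
Bags: B1 = {3, 4, 6, 7}  B2 = {2, 3, 6, 7}  B3 = {1, 3, 4, 7}  B4 = {3, 6, 7, 8}  B5 = {3, 5, 6, 8}
Tree: B1–B2, B1–B3, B2–B4, B4–B5

The largest bag has 4 vertices, giving width 3; this decomposition certifies tw(G) ≤ 3. On the other hand G contains the 4-clique {1, 3, 4, 7}. A clique must lie in a single bag of any decomposition, so no decomposition can have width below 3. Therefore the treewidth is 3.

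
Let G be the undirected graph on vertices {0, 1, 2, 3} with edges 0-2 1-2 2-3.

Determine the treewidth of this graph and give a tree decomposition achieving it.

Treewidth 1.
One optimal decomposition is:
Bags: B1 = {1, 2}  B2 = {0, 2}  B3 = {2, 3}
Tree: B1–B2, B2–B3

Each bag holds 2 vertices, so the decomposition has width 1, which upper-bounds the treewidth. G has an edge, so its treewidth is at least 1. Combining the bounds, tw(G) = 1.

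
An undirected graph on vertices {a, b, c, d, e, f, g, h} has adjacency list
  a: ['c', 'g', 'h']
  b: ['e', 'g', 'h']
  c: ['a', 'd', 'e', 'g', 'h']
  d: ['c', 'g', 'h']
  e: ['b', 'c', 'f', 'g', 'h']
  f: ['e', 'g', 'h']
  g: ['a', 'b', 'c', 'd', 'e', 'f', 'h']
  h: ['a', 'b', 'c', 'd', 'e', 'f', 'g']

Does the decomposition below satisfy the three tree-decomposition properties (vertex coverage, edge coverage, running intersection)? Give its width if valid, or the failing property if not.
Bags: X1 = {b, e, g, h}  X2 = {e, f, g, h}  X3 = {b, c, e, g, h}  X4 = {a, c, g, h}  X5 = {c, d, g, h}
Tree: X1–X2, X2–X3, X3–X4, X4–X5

No — bags containing vertex b are not connected in the tree.

A tree decomposition must satisfy three properties: every vertex lies in some bag; for every edge, both endpoints lie together in some bag; and for every vertex, the bags containing it form a connected subtree. Here bags containing vertex b are not connected in the tree, so the decomposition is invalid.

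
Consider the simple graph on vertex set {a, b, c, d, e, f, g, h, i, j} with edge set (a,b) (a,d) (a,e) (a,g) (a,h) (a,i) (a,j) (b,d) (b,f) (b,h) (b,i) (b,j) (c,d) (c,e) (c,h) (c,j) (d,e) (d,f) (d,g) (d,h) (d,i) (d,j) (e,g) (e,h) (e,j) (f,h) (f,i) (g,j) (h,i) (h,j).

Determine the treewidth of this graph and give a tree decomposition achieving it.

The largest bag has 5 vertices, giving width 4; this decomposition certifies tw(G) ≤ 4. Conversely, {a, d, e, g, j} is a clique of size 5, and the vertices of any clique must share a bag in every tree decomposition; so some bag has ≥ 5 vertices and tw(G) ≥ 4. Hence tw(G) = 4 exactly.

Treewidth 4.
Bags: B1 = {a, d, e, g, j}  B2 = {a, d, e, h, j}  B3 = {a, b, d, h, j}  B4 = {a, b, d, h, i}  B5 = {c, d, e, h, j}  B6 = {b, d, f, h, i}
Tree: B1–B2, B2–B3, B3–B4, B2–B5, B4–B6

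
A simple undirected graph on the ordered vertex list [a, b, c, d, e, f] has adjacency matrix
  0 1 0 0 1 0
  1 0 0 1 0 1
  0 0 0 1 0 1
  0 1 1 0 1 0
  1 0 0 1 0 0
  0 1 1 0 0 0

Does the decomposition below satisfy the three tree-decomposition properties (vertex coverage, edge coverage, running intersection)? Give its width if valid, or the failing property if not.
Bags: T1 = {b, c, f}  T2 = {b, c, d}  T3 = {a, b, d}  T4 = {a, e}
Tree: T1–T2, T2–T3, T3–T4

No — edge (d,e) lies in no bag.

A tree decomposition must satisfy three properties: every vertex lies in some bag; for every edge, both endpoints lie together in some bag; and for every vertex, the bags containing it form a connected subtree. Here edge (d,e) lies in no bag, so the decomposition is invalid.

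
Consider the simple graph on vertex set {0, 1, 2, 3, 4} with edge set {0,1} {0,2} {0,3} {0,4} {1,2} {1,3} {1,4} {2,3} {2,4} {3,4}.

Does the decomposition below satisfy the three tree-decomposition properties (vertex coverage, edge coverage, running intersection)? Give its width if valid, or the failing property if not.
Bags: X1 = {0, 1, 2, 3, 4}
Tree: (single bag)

Every vertex of G appears in some bag (union = {0, 1, 2, 3, 4}); every edge is covered by a bag; and for each vertex v the set of bags containing v is connected in the bag tree. The decomposition is therefore valid. The largest bag has 5 vertices, so the width is 4.

Yes; width 4.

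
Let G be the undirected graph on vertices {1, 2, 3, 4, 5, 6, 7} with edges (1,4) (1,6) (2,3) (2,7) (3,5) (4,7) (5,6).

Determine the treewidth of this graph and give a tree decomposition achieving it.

The largest bag has 3 vertices, giving width 2; this decomposition certifies tw(G) ≤ 2. Since 2–3–5–6–1–4–7–2 is a cycle in G, G is not acyclic. Forests are exactly the graphs of treewidth ≤ 1, so tw(G) ≥ 2. Hence tw(G) = 2 exactly.

Treewidth 2.
Bags: B1 = {2, 3, 5}  B2 = {2, 5, 6}  B3 = {1, 2, 6}  B4 = {1, 2, 4}  B5 = {2, 4, 7}
Tree: B1–B2, B2–B3, B3–B4, B4–B5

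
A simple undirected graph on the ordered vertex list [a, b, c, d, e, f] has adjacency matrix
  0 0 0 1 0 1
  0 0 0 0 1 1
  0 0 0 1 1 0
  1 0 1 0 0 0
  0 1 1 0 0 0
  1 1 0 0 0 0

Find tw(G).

2

A width-2 tree decomposition is:
Bags: B1 = {a, b, f}  B2 = {a, b, d}  B3 = {b, c, d}  B4 = {b, c, e}
Tree: B1–B2, B2–B3, B3–B4
Each bag holds 3 vertices, so the decomposition has width 2, which upper-bounds the treewidth. For the lower bound, G contains the cycle b–f–a–d–c–e–b, so G is not a forest; only forests have treewidth ≤ 1, hence tw(G) ≥ 2. The upper and lower bounds meet at 2, so that is the treewidth.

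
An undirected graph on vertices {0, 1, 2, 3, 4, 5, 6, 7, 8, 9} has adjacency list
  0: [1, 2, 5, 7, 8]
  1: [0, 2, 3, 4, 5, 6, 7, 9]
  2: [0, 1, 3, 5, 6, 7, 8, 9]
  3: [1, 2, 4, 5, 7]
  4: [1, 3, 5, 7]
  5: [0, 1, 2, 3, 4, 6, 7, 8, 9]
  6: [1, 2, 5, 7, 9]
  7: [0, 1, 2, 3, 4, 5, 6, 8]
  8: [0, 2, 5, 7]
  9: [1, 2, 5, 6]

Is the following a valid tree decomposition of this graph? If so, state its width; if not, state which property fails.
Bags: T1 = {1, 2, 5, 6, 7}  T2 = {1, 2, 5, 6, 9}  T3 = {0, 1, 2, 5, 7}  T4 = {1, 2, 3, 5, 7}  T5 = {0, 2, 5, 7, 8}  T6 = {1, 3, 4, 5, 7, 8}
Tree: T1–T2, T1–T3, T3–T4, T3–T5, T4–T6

A tree decomposition must satisfy three properties: every vertex lies in some bag; for every edge, both endpoints lie together in some bag; and for every vertex, the bags containing it form a connected subtree. Here bags containing vertex 8 are not connected in the tree, so the decomposition is invalid.

No — bags containing vertex 8 are not connected in the tree.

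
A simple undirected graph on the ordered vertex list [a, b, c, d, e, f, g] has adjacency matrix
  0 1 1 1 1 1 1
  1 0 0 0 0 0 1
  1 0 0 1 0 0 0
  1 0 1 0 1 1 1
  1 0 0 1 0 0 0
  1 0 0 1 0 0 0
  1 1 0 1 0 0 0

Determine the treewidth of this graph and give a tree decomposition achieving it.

Every bag has size at most 3, so the width is 3 − 1 = 2 and tw(G) ≤ 2. Conversely, {a, d, g} is a clique of size 3, and the vertices of any clique must share a bag in every tree decomposition; so some bag has ≥ 3 vertices and tw(G) ≥ 2. Hence tw(G) = 2 exactly.

Treewidth 2.
Bags: B1 = {a, d, e}  B2 = {a, d, g}  B3 = {a, c, d}  B4 = {a, b, g}  B5 = {a, d, f}
Tree: B1–B2, B1–B3, B2–B4, B1–B5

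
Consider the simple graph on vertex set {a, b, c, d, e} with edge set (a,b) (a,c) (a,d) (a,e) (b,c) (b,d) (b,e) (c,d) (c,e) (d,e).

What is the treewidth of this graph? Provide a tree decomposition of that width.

With just one bag of size 5, the width is 5 − 1 = 4, so tw(G) ≤ 4. Conversely, {a, b, c, d, e} is a clique of size 5, and the vertices of any clique must share a bag in every tree decomposition; so some bag has ≥ 5 vertices and tw(G) ≥ 4. The upper and lower bounds meet at 4, so that is the treewidth.

Treewidth 4.
One such decomposition:
Bags: B1 = {a, b, c, d, e}
Tree: (single bag)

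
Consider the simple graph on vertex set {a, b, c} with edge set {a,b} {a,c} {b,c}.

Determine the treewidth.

A width-2 tree decomposition is:
Bags: B1 = {a, b, c}
Tree: (single bag)
With just one bag of size 3, the width is 3 − 1 = 2, so tw(G) ≤ 2. For the lower bound, the 3 vertices {a, b, c} are pairwise adjacent, and any tree decomposition puts a clique entirely inside one bag — forcing width ≥ 2. Therefore the treewidth is 2.

2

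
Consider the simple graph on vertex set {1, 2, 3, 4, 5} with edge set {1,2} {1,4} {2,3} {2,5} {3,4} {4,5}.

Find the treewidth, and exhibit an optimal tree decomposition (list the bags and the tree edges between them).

Treewidth 2.
Bags: B1 = {2, 4, 5}  B2 = {2, 3, 4}  B3 = {1, 2, 4}
Tree: B1–B2, B2–B3

Every bag has size at most 3, so the width is 3 − 1 = 2 and tw(G) ≤ 2. Since 5–4–3–2–5 is a cycle in G, G is not acyclic. Forests are exactly the graphs of treewidth ≤ 1, so tw(G) ≥ 2. The upper and lower bounds meet at 2, so that is the treewidth.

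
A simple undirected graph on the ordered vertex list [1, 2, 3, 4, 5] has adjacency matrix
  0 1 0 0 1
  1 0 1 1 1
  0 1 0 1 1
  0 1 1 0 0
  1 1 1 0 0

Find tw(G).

A width-2 tree decomposition is:
Bags: B1 = {2, 3, 5}  B2 = {2, 3, 4}  B3 = {1, 2, 5}
Tree: B1–B2, B1–B3
The largest bag has 3 vertices, giving width 2; this decomposition certifies tw(G) ≤ 2. Conversely, {1, 2, 5} is a clique of size 3, and the vertices of any clique must share a bag in every tree decomposition; so some bag has ≥ 3 vertices and tw(G) ≥ 2. Combining the bounds, tw(G) = 2.

2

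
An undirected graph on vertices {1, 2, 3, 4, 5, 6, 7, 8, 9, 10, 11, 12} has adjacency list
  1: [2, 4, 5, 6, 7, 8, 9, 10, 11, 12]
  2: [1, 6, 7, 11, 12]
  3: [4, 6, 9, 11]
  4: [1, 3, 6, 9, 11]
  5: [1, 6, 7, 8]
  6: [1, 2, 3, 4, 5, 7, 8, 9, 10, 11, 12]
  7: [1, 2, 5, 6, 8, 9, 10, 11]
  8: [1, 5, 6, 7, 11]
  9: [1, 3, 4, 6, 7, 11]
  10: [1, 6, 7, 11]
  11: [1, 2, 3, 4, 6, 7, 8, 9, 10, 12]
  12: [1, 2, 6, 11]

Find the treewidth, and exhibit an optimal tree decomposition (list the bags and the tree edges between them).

Treewidth 4.
One optimal decomposition is:
Bags: B1 = {1, 4, 6, 9, 11}  B2 = {1, 6, 7, 9, 11}  B3 = {1, 6, 7, 8, 11}  B4 = {1, 2, 6, 7, 11}  B5 = {3, 4, 6, 9, 11}  B6 = {1, 5, 6, 7, 8}  B7 = {1, 6, 7, 10, 11}  B8 = {1, 2, 6, 11, 12}
Tree: B1–B2, B2–B3, B3–B4, B1–B5, B3–B6, B3–B7, B4–B8

Each bag holds 5 vertices, so the decomposition has width 4, which upper-bounds the treewidth. For the lower bound, the 5 vertices {1, 4, 6, 9, 11} are pairwise adjacent, and any tree decomposition puts a clique entirely inside one bag — forcing width ≥ 4. Combining the bounds, tw(G) = 4.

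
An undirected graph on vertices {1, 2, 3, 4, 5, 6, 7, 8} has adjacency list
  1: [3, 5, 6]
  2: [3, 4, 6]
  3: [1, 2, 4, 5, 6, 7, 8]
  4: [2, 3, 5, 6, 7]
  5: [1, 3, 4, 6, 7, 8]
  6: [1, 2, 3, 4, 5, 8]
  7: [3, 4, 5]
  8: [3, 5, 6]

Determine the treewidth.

A width-3 tree decomposition is:
Bags: B1 = {3, 4, 5, 6}  B2 = {3, 5, 6, 8}  B3 = {2, 3, 4, 6}  B4 = {1, 3, 5, 6}  B5 = {3, 4, 5, 7}
Tree: B1–B2, B1–B3, B2–B4, B1–B5
Every bag has size at most 4, so the width is 4 − 1 = 3 and tw(G) ≤ 3. On the other hand G contains the 4-clique {2, 3, 4, 6}. A clique must lie in a single bag of any decomposition, so no decomposition can have width below 3. Therefore the treewidth is 3.

3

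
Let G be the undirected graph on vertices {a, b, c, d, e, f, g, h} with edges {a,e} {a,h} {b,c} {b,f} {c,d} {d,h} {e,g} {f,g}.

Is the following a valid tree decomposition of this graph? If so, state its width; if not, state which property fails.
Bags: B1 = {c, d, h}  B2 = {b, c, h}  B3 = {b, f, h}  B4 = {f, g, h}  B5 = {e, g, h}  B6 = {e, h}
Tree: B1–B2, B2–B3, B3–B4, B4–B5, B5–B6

No — vertex a appears in no bag.

A tree decomposition must satisfy three properties: every vertex lies in some bag; for every edge, both endpoints lie together in some bag; and for every vertex, the bags containing it form a connected subtree. Here vertex a appears in no bag, so the decomposition is invalid.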